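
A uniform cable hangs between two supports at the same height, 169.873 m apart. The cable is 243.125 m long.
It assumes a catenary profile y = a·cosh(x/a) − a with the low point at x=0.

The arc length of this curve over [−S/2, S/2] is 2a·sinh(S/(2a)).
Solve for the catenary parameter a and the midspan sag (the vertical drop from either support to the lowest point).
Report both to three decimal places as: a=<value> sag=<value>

seed: a₀ = √(S³/(24(L−S))) = √(169.873³/(24·73.252)) = 52.804529
iter 1: u=1.608508  f(a)=+1.008e+01  f'(a)=-3.562e+00  a ← 52.804529 − (+1.008e+01/-3.562e+00) = 55.634894
iter 2: u=1.526677  f(a)=+8.673e-01  f'(a)=-2.973e+00  a ← 55.634894 − (+8.673e-01/-2.973e+00) = 55.926608
iter 3: u=1.518714  f(a)=+7.754e-03  f'(a)=-2.920e+00  a ← 55.926608 − (+7.754e-03/-2.920e+00) = 55.929263
iter 4: u=1.518641  f(a)=+6.320e-07  f'(a)=-2.920e+00  a ← 55.929263 − (+6.320e-07/-2.920e+00) = 55.929263
iter 5: u=1.518641  f(a)=-2.842e-14  f'(a)=-2.920e+00  a ← 55.929263 − (-2.842e-14/-2.920e+00) = 55.929263
converged: |Δa| < 1e-12 after 5 iterations
sag = a·(cosh(S/(2a)) − 1) = 55.929263·(cosh(1.518641) − 1) = 77.882260
T_max/T_min = cosh(S/(2a)) = 2.392514

a=55.929 sag=77.882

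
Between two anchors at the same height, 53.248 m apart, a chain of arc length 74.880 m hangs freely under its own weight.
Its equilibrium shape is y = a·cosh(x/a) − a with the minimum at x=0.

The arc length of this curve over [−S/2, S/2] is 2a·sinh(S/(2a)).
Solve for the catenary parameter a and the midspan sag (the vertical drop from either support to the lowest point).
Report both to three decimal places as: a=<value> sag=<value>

a=18.008 sag=23.538

seed: a₀ = √(S³/(24(L−S))) = √(53.248³/(24·21.632)) = 17.053008
iter 1: u=1.561249  f(a)=+2.795e+00  f'(a)=-3.212e+00  a ← 17.053008 − (+2.795e+00/-3.212e+00) = 17.923153
iter 2: u=1.485453  f(a)=+2.281e-01  f'(a)=-2.707e+00  a ← 17.923153 − (+2.281e-01/-2.707e+00) = 18.007437
iter 3: u=1.478500  f(a)=+1.819e-03  f'(a)=-2.664e+00  a ← 18.007437 − (+1.819e-03/-2.664e+00) = 18.008120
iter 4: u=1.478444  f(a)=+1.177e-07  f'(a)=-2.664e+00  a ← 18.008120 − (+1.177e-07/-2.664e+00) = 18.008120
iter 5: u=1.478444  f(a)=+0.000e+00  f'(a)=-2.664e+00  a ← 18.008120 − (+0.000e+00/-2.664e+00) = 18.008120
converged: |Δa| < 1e-12 after 5 iterations
sag = a·(cosh(S/(2a)) − 1) = 18.008120·(cosh(1.478444) − 1) = 23.537590
T_max/T_min = cosh(S/(2a)) = 2.307054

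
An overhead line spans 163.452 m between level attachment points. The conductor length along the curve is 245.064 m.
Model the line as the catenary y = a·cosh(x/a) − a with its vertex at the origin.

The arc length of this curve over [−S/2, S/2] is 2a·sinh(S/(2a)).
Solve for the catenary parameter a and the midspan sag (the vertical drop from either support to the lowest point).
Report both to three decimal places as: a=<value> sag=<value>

seed: a₀ = √(S³/(24(L−S))) = √(163.452³/(24·81.612)) = 47.217472
iter 1: u=1.730842  f(a)=+1.313e+01  f'(a)=-4.610e+00  a ← 47.217472 − (+1.313e+01/-4.610e+00) = 50.066721
iter 2: u=1.632342  f(a)=+1.283e+00  f'(a)=-3.750e+00  a ← 50.066721 − (+1.283e+00/-3.750e+00) = 50.408838
iter 3: u=1.621263  f(a)=+1.516e-02  f'(a)=-3.661e+00  a ← 50.408838 − (+1.516e-02/-3.661e+00) = 50.412978
iter 4: u=1.621130  f(a)=+2.173e-06  f'(a)=-3.660e+00  a ← 50.412978 − (+2.173e-06/-3.660e+00) = 50.412979
iter 5: u=1.621130  f(a)=+2.842e-14  f'(a)=-3.660e+00  a ← 50.412979 − (+2.842e-14/-3.660e+00) = 50.412979
converged: |Δa| < 1e-12 after 5 iterations
sag = a·(cosh(S/(2a)) − 1) = 50.412979·(cosh(1.621130) − 1) = 82.084415
T_max/T_min = cosh(S/(2a)) = 2.628240

a=50.413 sag=82.084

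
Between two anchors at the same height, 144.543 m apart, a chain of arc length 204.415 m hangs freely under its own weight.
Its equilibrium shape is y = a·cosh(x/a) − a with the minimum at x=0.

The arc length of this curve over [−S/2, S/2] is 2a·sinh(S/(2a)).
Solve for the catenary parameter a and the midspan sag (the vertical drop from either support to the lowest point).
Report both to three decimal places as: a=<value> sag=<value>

seed: a₀ = √(S³/(24(L−S))) = √(144.543³/(24·59.872)) = 45.843534
iter 1: u=1.576482  f(a)=+7.896e+00  f'(a)=-3.322e+00  a ← 45.843534 − (+7.896e+00/-3.322e+00) = 48.220687
iter 2: u=1.498765  f(a)=+6.557e-01  f'(a)=-2.791e+00  a ← 48.220687 − (+6.557e-01/-2.791e+00) = 48.455643
iter 3: u=1.491498  f(a)=+5.427e-03  f'(a)=-2.745e+00  a ← 48.455643 − (+5.427e-03/-2.745e+00) = 48.457620
iter 4: u=1.491437  f(a)=+3.786e-07  f'(a)=-2.744e+00  a ← 48.457620 − (+3.786e-07/-2.744e+00) = 48.457620
iter 5: u=1.491437  f(a)=+0.000e+00  f'(a)=-2.744e+00  a ← 48.457620 − (+0.000e+00/-2.744e+00) = 48.457620
converged: |Δa| < 1e-12 after 5 iterations
sag = a·(cosh(S/(2a)) − 1) = 48.457620·(cosh(1.491437) − 1) = 64.655217
T_max/T_min = cosh(S/(2a)) = 2.334263

a=48.458 sag=64.655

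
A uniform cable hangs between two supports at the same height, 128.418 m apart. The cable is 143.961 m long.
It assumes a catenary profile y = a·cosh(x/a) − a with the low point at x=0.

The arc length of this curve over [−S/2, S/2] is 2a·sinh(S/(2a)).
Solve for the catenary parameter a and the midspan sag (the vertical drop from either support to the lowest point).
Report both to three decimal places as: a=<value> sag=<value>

a=76.678 sag=28.492

seed: a₀ = √(S³/(24(L−S))) = √(128.418³/(24·15.543)) = 75.346973
iter 1: u=0.852178  f(a)=+5.742e-01  f'(a)=-4.433e-01  a ← 75.346973 − (+5.742e-01/-4.433e-01) = 76.642264
iter 2: u=0.837775  f(a)=+1.514e-02  f'(a)=-4.202e-01  a ← 76.642264 − (+1.514e-02/-4.202e-01) = 76.678299
iter 3: u=0.837382  f(a)=+1.116e-05  f'(a)=-4.196e-01  a ← 76.678299 − (+1.116e-05/-4.196e-01) = 76.678325
iter 4: u=0.837381  f(a)=+6.082e-12  f'(a)=-4.196e-01  a ← 76.678325 − (+6.082e-12/-4.196e-01) = 76.678325
converged: |Δa| < 1e-12 after 4 iterations
sag = a·(cosh(S/(2a)) − 1) = 76.678325·(cosh(0.837381) − 1) = 28.491813
T_max/T_min = cosh(S/(2a)) = 1.371576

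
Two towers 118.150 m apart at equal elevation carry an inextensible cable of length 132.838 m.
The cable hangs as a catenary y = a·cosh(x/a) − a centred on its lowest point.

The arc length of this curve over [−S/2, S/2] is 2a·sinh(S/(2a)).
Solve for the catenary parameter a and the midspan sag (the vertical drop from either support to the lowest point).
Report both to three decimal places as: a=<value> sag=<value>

a=69.642 sag=26.595

seed: a₀ = √(S³/(24(L−S))) = √(118.150³/(24·14.688)) = 68.401187
iter 1: u=0.863655  f(a)=+5.576e-01  f'(a)=-4.624e-01  a ← 68.401187 − (+5.576e-01/-4.624e-01) = 69.607199
iter 2: u=0.848691  f(a)=+1.509e-02  f'(a)=-4.376e-01  a ← 69.607199 − (+1.509e-02/-4.376e-01) = 69.641678
iter 3: u=0.848271  f(a)=+1.173e-05  f'(a)=-4.370e-01  a ← 69.641678 − (+1.173e-05/-4.370e-01) = 69.641704
iter 4: u=0.848270  f(a)=+7.105e-12  f'(a)=-4.370e-01  a ← 69.641704 − (+7.105e-12/-4.370e-01) = 69.641704
converged: |Δa| < 1e-12 after 4 iterations
sag = a·(cosh(S/(2a)) − 1) = 69.641704·(cosh(0.848270) − 1) = 26.594726
T_max/T_min = cosh(S/(2a)) = 1.381879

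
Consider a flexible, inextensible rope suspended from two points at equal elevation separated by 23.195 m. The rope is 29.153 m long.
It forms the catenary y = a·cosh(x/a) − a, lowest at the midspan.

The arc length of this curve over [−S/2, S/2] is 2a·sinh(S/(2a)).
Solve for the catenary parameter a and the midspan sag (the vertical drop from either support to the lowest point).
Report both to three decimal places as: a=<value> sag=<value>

a=9.682 sag=7.817

seed: a₀ = √(S³/(24(L−S))) = √(23.195³/(24·5.958)) = 9.341910
iter 1: u=1.241448  f(a)=+4.763e-01  f'(a)=-1.483e+00  a ← 9.341910 − (+4.763e-01/-1.483e+00) = 9.663050
iter 2: u=1.200190  f(a)=+2.566e-02  f'(a)=-1.327e+00  a ← 9.663050 − (+2.566e-02/-1.327e+00) = 9.682386
iter 3: u=1.197794  f(a)=+8.389e-05  f'(a)=-1.319e+00  a ← 9.682386 − (+8.389e-05/-1.319e+00) = 9.682449
iter 4: u=1.197786  f(a)=+9.029e-10  f'(a)=-1.319e+00  a ← 9.682449 − (+9.029e-10/-1.319e+00) = 9.682449
iter 5: u=1.197786  f(a)=-7.105e-15  f'(a)=-1.319e+00  a ← 9.682449 − (-7.105e-15/-1.319e+00) = 9.682449
converged: |Δa| < 1e-12 after 5 iterations
sag = a·(cosh(S/(2a)) − 1) = 9.682449·(cosh(1.197786) − 1) = 7.816813
T_max/T_min = cosh(S/(2a)) = 1.807318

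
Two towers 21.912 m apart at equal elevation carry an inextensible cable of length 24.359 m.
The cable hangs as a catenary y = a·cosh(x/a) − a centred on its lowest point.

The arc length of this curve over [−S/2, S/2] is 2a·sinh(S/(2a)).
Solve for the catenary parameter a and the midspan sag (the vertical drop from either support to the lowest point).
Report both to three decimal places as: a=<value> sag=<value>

seed: a₀ = √(S³/(24(L−S))) = √(21.912³/(24·2.447)) = 13.384447
iter 1: u=0.818562  f(a)=+8.330e-02  f'(a)=-3.907e-01  a ← 13.384447 − (+8.330e-02/-3.907e-01) = 13.597631
iter 2: u=0.805729  f(a)=+2.032e-03  f'(a)=-3.719e-01  a ← 13.597631 − (+2.032e-03/-3.719e-01) = 13.603095
iter 3: u=0.805405  f(a)=+1.276e-06  f'(a)=-3.714e-01  a ← 13.603095 − (+1.276e-06/-3.714e-01) = 13.603098
iter 4: u=0.805405  f(a)=+5.009e-13  f'(a)=-3.714e-01  a ← 13.603098 − (+5.009e-13/-3.714e-01) = 13.603098
converged: |Δa| < 1e-12 after 4 iterations
sag = a·(cosh(S/(2a)) − 1) = 13.603098·(cosh(0.805405) − 1) = 4.655722
T_max/T_min = cosh(S/(2a)) = 1.342255

a=13.603 sag=4.656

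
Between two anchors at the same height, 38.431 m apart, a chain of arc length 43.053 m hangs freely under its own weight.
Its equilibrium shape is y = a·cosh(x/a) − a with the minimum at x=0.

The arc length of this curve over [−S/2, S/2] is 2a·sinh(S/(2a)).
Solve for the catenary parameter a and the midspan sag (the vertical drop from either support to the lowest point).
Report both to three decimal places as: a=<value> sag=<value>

a=23.018 sag=8.497

seed: a₀ = √(S³/(24(L−S))) = √(38.431³/(24·4.622)) = 22.620486
iter 1: u=0.849473  f(a)=+1.697e-01  f'(a)=-4.389e-01  a ← 22.620486 − (+1.697e-01/-4.389e-01) = 23.007023
iter 2: u=0.835201  f(a)=+4.446e-03  f'(a)=-4.162e-01  a ← 23.007023 − (+4.446e-03/-4.162e-01) = 23.017707
iter 3: u=0.834814  f(a)=+3.236e-06  f'(a)=-4.156e-01  a ← 23.017707 − (+3.236e-06/-4.156e-01) = 23.017715
iter 4: u=0.834814  f(a)=+1.720e-12  f'(a)=-4.156e-01  a ← 23.017715 − (+1.720e-12/-4.156e-01) = 23.017715
converged: |Δa| < 1e-12 after 4 iterations
sag = a·(cosh(S/(2a)) − 1) = 23.017715·(cosh(0.834814) − 1) = 8.497447
T_max/T_min = cosh(S/(2a)) = 1.369170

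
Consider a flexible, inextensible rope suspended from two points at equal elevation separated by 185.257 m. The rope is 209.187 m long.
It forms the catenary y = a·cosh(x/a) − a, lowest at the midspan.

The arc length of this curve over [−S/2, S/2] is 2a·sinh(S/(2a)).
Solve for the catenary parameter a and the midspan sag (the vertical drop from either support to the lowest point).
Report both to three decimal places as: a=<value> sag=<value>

seed: a₀ = √(S³/(24(L−S))) = √(185.257³/(24·23.930)) = 105.216771
iter 1: u=0.880359  f(a)=+9.446e-01  f'(a)=-4.911e-01  a ← 105.216771 − (+9.446e-01/-4.911e-01) = 107.140199
iter 2: u=0.864554  f(a)=+2.652e-02  f'(a)=-4.639e-01  a ← 107.140199 − (+2.652e-02/-4.639e-01) = 107.197379
iter 3: u=0.864093  f(a)=+2.225e-05  f'(a)=-4.631e-01  a ← 107.197379 − (+2.225e-05/-4.631e-01) = 107.197427
iter 4: u=0.864093  f(a)=+1.572e-11  f'(a)=-4.631e-01  a ← 107.197427 − (+1.572e-11/-4.631e-01) = 107.197427
converged: |Δa| < 1e-12 after 4 iterations
sag = a·(cosh(S/(2a)) − 1) = 107.197427·(cosh(0.864093) − 1) = 42.572692
T_max/T_min = cosh(S/(2a)) = 1.397143

a=107.197 sag=42.573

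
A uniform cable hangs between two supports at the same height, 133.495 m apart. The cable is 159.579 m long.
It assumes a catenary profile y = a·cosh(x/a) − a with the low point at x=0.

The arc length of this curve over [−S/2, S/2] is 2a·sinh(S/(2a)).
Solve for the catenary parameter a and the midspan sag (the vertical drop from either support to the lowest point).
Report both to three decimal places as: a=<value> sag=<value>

seed: a₀ = √(S³/(24(L−S))) = √(133.495³/(24·26.084)) = 61.645983
iter 1: u=1.082755  f(a)=+1.572e+00  f'(a)=-9.497e-01  a ← 61.645983 − (+1.572e+00/-9.497e-01) = 63.301620
iter 2: u=1.054436  f(a)=+6.557e-02  f'(a)=-8.720e-01  a ← 63.301620 − (+6.557e-02/-8.720e-01) = 63.376817
iter 3: u=1.053185  f(a)=+1.250e-04  f'(a)=-8.687e-01  a ← 63.376817 − (+1.250e-04/-8.687e-01) = 63.376961
iter 4: u=1.053182  f(a)=+4.564e-10  f'(a)=-8.687e-01  a ← 63.376961 − (+4.564e-10/-8.687e-01) = 63.376961
iter 5: u=1.053182  f(a)=+5.684e-14  f'(a)=-8.687e-01  a ← 63.376961 − (+5.684e-14/-8.687e-01) = 63.376961
converged: |Δa| < 1e-12 after 5 iterations
sag = a·(cosh(S/(2a)) − 1) = 63.376961·(cosh(1.053182) − 1) = 38.520063
T_max/T_min = cosh(S/(2a)) = 1.607793

a=63.377 sag=38.520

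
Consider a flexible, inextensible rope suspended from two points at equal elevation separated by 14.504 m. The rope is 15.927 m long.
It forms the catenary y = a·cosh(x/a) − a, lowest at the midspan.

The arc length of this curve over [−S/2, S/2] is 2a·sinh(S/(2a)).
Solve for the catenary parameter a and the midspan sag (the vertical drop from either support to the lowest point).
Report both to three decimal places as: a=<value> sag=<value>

a=9.588 sag=2.876

seed: a₀ = √(S³/(24(L−S))) = √(14.504³/(24·1.423)) = 9.451998
iter 1: u=0.767245  f(a)=+4.248e-02  f'(a)=-3.192e-01  a ← 9.451998 − (+4.248e-02/-3.192e-01) = 9.585065
iter 2: u=0.756594  f(a)=+9.136e-04  f'(a)=-3.056e-01  a ← 9.585065 − (+9.136e-04/-3.056e-01) = 9.588055
iter 3: u=0.756358  f(a)=+4.433e-07  f'(a)=-3.053e-01  a ← 9.588055 − (+4.433e-07/-3.053e-01) = 9.588056
iter 4: u=0.756358  f(a)=+1.048e-13  f'(a)=-3.053e-01  a ← 9.588056 − (+1.048e-13/-3.053e-01) = 9.588056
converged: |Δa| < 1e-12 after 4 iterations
sag = a·(cosh(S/(2a)) − 1) = 9.588056·(cosh(0.756358) − 1) = 2.875818
T_max/T_min = cosh(S/(2a)) = 1.299938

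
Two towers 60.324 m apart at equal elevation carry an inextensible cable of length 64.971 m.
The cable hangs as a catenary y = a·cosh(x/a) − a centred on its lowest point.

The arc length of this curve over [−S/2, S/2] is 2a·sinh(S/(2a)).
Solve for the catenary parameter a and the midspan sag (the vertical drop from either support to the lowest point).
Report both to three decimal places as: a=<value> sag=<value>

seed: a₀ = √(S³/(24(L−S))) = √(60.324³/(24·4.647)) = 44.365281
iter 1: u=0.679856  f(a)=+1.086e-01  f'(a)=-2.193e-01  a ← 44.365281 − (+1.086e-01/-2.193e-01) = 44.860342
iter 2: u=0.672353  f(a)=+1.844e-03  f'(a)=-2.119e-01  a ← 44.860342 − (+1.844e-03/-2.119e-01) = 44.869044
iter 3: u=0.672223  f(a)=+5.524e-07  f'(a)=-2.118e-01  a ← 44.869044 − (+5.524e-07/-2.118e-01) = 44.869046
iter 4: u=0.672223  f(a)=+5.684e-14  f'(a)=-2.118e-01  a ← 44.869046 − (+5.684e-14/-2.118e-01) = 44.869046
converged: |Δa| < 1e-12 after 4 iterations
sag = a·(cosh(S/(2a)) − 1) = 44.869046·(cosh(0.672223) − 1) = 10.525349
T_max/T_min = cosh(S/(2a)) = 1.234579

a=44.869 sag=10.525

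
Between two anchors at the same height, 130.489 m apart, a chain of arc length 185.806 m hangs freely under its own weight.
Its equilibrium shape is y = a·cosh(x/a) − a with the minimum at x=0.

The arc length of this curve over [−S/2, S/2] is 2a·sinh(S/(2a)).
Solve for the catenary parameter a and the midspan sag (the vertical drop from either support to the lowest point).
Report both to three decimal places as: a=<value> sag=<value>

a=43.293 sag=59.202

seed: a₀ = √(S³/(24(L−S))) = √(130.489³/(24·55.317)) = 40.909665
iter 1: u=1.594843  f(a)=+7.476e+00  f'(a)=-3.458e+00  a ← 40.909665 − (+7.476e+00/-3.458e+00) = 43.071914
iter 2: u=1.514781  f(a)=+6.337e-01  f'(a)=-2.894e+00  a ← 43.071914 − (+6.337e-01/-2.894e+00) = 43.290843
iter 3: u=1.507120  f(a)=+5.483e-03  f'(a)=-2.844e+00  a ← 43.290843 − (+5.483e-03/-2.844e+00) = 43.292771
iter 4: u=1.507053  f(a)=+4.183e-07  f'(a)=-2.844e+00  a ← 43.292771 − (+4.183e-07/-2.844e+00) = 43.292771
iter 5: u=1.507053  f(a)=+0.000e+00  f'(a)=-2.844e+00  a ← 43.292771 − (+0.000e+00/-2.844e+00) = 43.292771
converged: |Δa| < 1e-12 after 5 iterations
sag = a·(cosh(S/(2a)) − 1) = 43.292771·(cosh(1.507053) − 1) = 59.202260
T_max/T_min = cosh(S/(2a)) = 2.367486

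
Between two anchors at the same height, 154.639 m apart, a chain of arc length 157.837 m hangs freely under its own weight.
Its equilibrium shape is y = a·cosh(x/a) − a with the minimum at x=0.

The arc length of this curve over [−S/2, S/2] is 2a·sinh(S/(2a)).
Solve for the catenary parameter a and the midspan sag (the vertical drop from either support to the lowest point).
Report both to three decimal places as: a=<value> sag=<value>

seed: a₀ = √(S³/(24(L−S))) = √(154.639³/(24·3.198)) = 219.499582
iter 1: u=0.352254  f(a)=+1.990e-02  f'(a)=-2.950e-02  a ← 219.499582 − (+1.990e-02/-2.950e-02) = 220.174092
iter 2: u=0.351174  f(a)=+9.210e-05  f'(a)=-2.923e-02  a ← 220.174092 − (+9.210e-05/-2.923e-02) = 220.177243
iter 3: u=0.351169  f(a)=+1.993e-09  f'(a)=-2.923e-02  a ← 220.177243 − (+1.993e-09/-2.923e-02) = 220.177243
iter 4: u=0.351169  f(a)=+0.000e+00  f'(a)=-2.923e-02  a ← 220.177243 − (+0.000e+00/-2.923e-02) = 220.177243
converged: |Δa| < 1e-12 after 4 iterations
sag = a·(cosh(S/(2a)) − 1) = 220.177243·(cosh(0.351169) − 1) = 13.716211
T_max/T_min = cosh(S/(2a)) = 1.062296

a=220.177 sag=13.716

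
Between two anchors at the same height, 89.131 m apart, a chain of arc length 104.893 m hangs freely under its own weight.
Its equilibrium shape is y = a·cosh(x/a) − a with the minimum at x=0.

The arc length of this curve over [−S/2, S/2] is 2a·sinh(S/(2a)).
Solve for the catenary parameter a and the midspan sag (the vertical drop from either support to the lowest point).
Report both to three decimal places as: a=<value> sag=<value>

a=44.368 sag=24.328

seed: a₀ = √(S³/(24(L−S))) = √(89.131³/(24·15.762)) = 43.264520
iter 1: u=1.030070  f(a)=+8.576e-01  f'(a)=-8.089e-01  a ← 43.264520 − (+8.576e-01/-8.089e-01) = 44.324742
iter 2: u=1.005432  f(a)=+3.254e-02  f'(a)=-7.486e-01  a ← 44.324742 − (+3.254e-02/-7.486e-01) = 44.368207
iter 3: u=1.004447  f(a)=+5.092e-05  f'(a)=-7.463e-01  a ← 44.368207 − (+5.092e-05/-7.463e-01) = 44.368275
iter 4: u=1.004445  f(a)=+1.252e-10  f'(a)=-7.463e-01  a ← 44.368275 − (+1.252e-10/-7.463e-01) = 44.368275
iter 5: u=1.004445  f(a)=+0.000e+00  f'(a)=-7.463e-01  a ← 44.368275 − (+0.000e+00/-7.463e-01) = 44.368275
converged: |Δa| < 1e-12 after 5 iterations
sag = a·(cosh(S/(2a)) − 1) = 44.368275·(cosh(1.004445) − 1) = 24.328007
T_max/T_min = cosh(S/(2a)) = 1.548320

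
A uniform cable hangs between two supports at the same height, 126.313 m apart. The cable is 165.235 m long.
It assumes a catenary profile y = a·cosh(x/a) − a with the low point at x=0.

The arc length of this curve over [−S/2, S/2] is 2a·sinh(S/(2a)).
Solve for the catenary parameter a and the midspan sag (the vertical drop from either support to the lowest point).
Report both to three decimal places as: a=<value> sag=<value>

seed: a₀ = √(S³/(24(L−S))) = √(126.313³/(24·38.922)) = 46.448199
iter 1: u=1.359719  f(a)=+3.761e+00  f'(a)=-2.007e+00  a ← 46.448199 − (+3.761e+00/-2.007e+00) = 48.321950
iter 2: u=1.306994  f(a)=+2.395e-01  f'(a)=-1.759e+00  a ← 48.321950 − (+2.395e-01/-1.759e+00) = 48.458146
iter 3: u=1.303321  f(a)=+1.118e-03  f'(a)=-1.742e+00  a ← 48.458146 − (+1.118e-03/-1.742e+00) = 48.458787
iter 4: u=1.303303  f(a)=+2.461e-08  f'(a)=-1.742e+00  a ← 48.458787 − (+2.461e-08/-1.742e+00) = 48.458787
iter 5: u=1.303303  f(a)=+2.842e-14  f'(a)=-1.742e+00  a ← 48.458787 − (+2.842e-14/-1.742e+00) = 48.458787
converged: |Δa| < 1e-12 after 5 iterations
sag = a·(cosh(S/(2a)) − 1) = 48.458787·(cosh(1.303303) − 1) = 47.321719
T_max/T_min = cosh(S/(2a)) = 1.976535

a=48.459 sag=47.322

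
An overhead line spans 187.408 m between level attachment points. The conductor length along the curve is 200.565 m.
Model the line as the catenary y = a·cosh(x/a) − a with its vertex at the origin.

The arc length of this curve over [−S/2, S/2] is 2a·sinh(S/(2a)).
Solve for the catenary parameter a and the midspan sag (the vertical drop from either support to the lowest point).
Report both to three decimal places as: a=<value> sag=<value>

seed: a₀ = √(S³/(24(L−S))) = √(187.408³/(24·13.157)) = 144.377039
iter 1: u=0.649023  f(a)=+2.799e-01  f'(a)=-1.901e-01  a ← 144.377039 − (+2.799e-01/-1.901e-01) = 145.849800
iter 2: u=0.642469  f(a)=+4.341e-03  f'(a)=-1.842e-01  a ← 145.849800 − (+4.341e-03/-1.842e-01) = 145.873365
iter 3: u=0.642365  f(a)=+1.080e-06  f'(a)=-1.841e-01  a ← 145.873365 − (+1.080e-06/-1.841e-01) = 145.873371
iter 4: u=0.642365  f(a)=+2.842e-14  f'(a)=-1.841e-01  a ← 145.873371 − (+2.842e-14/-1.841e-01) = 145.873371
converged: |Δa| < 1e-12 after 4 iterations
sag = a·(cosh(S/(2a)) − 1) = 145.873371·(cosh(0.642365) − 1) = 31.145329
T_max/T_min = cosh(S/(2a)) = 1.213509

a=145.873 sag=31.145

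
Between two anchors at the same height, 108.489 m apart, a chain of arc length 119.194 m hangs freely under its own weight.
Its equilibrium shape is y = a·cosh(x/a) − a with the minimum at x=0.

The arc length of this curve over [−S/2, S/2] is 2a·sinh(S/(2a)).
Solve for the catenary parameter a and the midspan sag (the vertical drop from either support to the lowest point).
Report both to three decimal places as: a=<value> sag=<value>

seed: a₀ = √(S³/(24(L−S))) = √(108.489³/(24·10.705)) = 70.498456
iter 1: u=0.769442  f(a)=+3.214e-01  f'(a)=-3.221e-01  a ← 70.498456 − (+3.214e-01/-3.221e-01) = 71.496391
iter 2: u=0.758703  f(a)=+6.952e-03  f'(a)=-3.083e-01  a ← 71.496391 − (+6.952e-03/-3.083e-01) = 71.518942
iter 3: u=0.758463  f(a)=+3.412e-06  f'(a)=-3.080e-01  a ← 71.518942 − (+3.412e-06/-3.080e-01) = 71.518953
iter 4: u=0.758463  f(a)=+8.242e-13  f'(a)=-3.080e-01  a ← 71.518953 − (+8.242e-13/-3.080e-01) = 71.518953
converged: |Δa| < 1e-12 after 4 iterations
sag = a·(cosh(S/(2a)) − 1) = 71.518953·(cosh(0.758463) − 1) = 21.576498
T_max/T_min = cosh(S/(2a)) = 1.301689

a=71.519 sag=21.576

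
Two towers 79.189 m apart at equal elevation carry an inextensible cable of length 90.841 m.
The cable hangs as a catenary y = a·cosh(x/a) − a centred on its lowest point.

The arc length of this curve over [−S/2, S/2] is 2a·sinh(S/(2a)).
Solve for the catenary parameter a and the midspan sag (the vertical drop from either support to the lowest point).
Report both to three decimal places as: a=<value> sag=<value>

a=43.040 sag=19.534

seed: a₀ = √(S³/(24(L−S))) = √(79.189³/(24·11.652)) = 42.139699
iter 1: u=0.939601  f(a)=+5.253e-01  f'(a)=-6.034e-01  a ← 42.139699 − (+5.253e-01/-6.034e-01) = 43.010247
iter 2: u=0.920583  f(a)=+1.672e-02  f'(a)=-5.655e-01  a ← 43.010247 − (+1.672e-02/-5.655e-01) = 43.039810
iter 3: u=0.919951  f(a)=+1.817e-05  f'(a)=-5.643e-01  a ← 43.039810 − (+1.817e-05/-5.643e-01) = 43.039842
iter 4: u=0.919950  f(a)=+2.152e-11  f'(a)=-5.643e-01  a ← 43.039842 − (+2.152e-11/-5.643e-01) = 43.039842
converged: |Δa| < 1e-12 after 4 iterations
sag = a·(cosh(S/(2a)) − 1) = 43.039842·(cosh(0.919950) − 1) = 19.533713
T_max/T_min = cosh(S/(2a)) = 1.453852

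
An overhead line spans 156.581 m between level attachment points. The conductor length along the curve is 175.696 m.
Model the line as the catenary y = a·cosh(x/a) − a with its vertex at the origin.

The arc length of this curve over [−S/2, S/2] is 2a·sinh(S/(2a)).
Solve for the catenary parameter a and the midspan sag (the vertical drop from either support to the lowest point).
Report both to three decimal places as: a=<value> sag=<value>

seed: a₀ = √(S³/(24(L−S))) = √(156.581³/(24·19.115)) = 91.477823
iter 1: u=0.855841  f(a)=+7.124e-01  f'(a)=-4.493e-01  a ← 91.477823 − (+7.124e-01/-4.493e-01) = 93.063236
iter 2: u=0.841261  f(a)=+1.894e-02  f'(a)=-4.257e-01  a ← 93.063236 − (+1.894e-02/-4.257e-01) = 93.107729
iter 3: u=0.840859  f(a)=+1.420e-05  f'(a)=-4.251e-01  a ← 93.107729 − (+1.420e-05/-4.251e-01) = 93.107763
iter 4: u=0.840859  f(a)=+8.015e-12  f'(a)=-4.251e-01  a ← 93.107763 − (+8.015e-12/-4.251e-01) = 93.107763
converged: |Δa| < 1e-12 after 4 iterations
sag = a·(cosh(S/(2a)) − 1) = 93.107763·(cosh(0.840859) − 1) = 34.901325
T_max/T_min = cosh(S/(2a)) = 1.374849

a=93.108 sag=34.901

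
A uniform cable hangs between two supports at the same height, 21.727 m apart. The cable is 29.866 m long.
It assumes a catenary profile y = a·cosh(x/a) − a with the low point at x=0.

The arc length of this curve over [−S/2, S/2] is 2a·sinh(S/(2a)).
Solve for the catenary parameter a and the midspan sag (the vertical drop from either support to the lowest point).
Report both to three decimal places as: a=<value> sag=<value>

a=7.623 sag=9.143

seed: a₀ = √(S³/(24(L−S))) = √(21.727³/(24·8.139)) = 7.246170
iter 1: u=1.499206  f(a)=+9.652e-01  f'(a)=-2.794e+00  a ← 7.246170 − (+9.652e-01/-2.794e+00) = 7.591665
iter 2: u=1.430977  f(a)=+7.332e-02  f'(a)=-2.384e+00  a ← 7.591665 − (+7.332e-02/-2.384e+00) = 7.622423
iter 3: u=1.425203  f(a)=+5.001e-04  f'(a)=-2.351e+00  a ← 7.622423 − (+5.001e-04/-2.351e+00) = 7.622636
iter 4: u=1.425163  f(a)=+2.361e-08  f'(a)=-2.351e+00  a ← 7.622636 − (+2.361e-08/-2.351e+00) = 7.622636
iter 5: u=1.425163  f(a)=+0.000e+00  f'(a)=-2.351e+00  a ← 7.622636 − (+0.000e+00/-2.351e+00) = 7.622636
converged: |Δa| < 1e-12 after 5 iterations
sag = a·(cosh(S/(2a)) − 1) = 7.622636·(cosh(1.425163) − 1) = 9.143374
T_max/T_min = cosh(S/(2a)) = 2.199503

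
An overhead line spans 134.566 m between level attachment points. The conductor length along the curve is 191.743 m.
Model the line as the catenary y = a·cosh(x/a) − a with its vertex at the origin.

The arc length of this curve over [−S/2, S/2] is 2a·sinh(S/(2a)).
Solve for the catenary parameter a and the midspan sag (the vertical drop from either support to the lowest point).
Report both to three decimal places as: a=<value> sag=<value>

seed: a₀ = √(S³/(24(L−S))) = √(134.566³/(24·57.177)) = 42.139241
iter 1: u=1.596683  f(a)=+7.747e+00  f'(a)=-3.472e+00  a ← 42.139241 − (+7.747e+00/-3.472e+00) = 44.370709
iter 2: u=1.516383  f(a)=+6.579e-01  f'(a)=-2.905e+00  a ← 44.370709 − (+6.579e-01/-2.905e+00) = 44.597190
iter 3: u=1.508682  f(a)=+5.718e-03  f'(a)=-2.855e+00  a ← 44.597190 − (+5.718e-03/-2.855e+00) = 44.599193
iter 4: u=1.508615  f(a)=+4.402e-07  f'(a)=-2.854e+00  a ← 44.599193 − (+4.402e-07/-2.854e+00) = 44.599194
iter 5: u=1.508615  f(a)=+0.000e+00  f'(a)=-2.854e+00  a ← 44.599194 − (+0.000e+00/-2.854e+00) = 44.599194
converged: |Δa| < 1e-12 after 5 iterations
sag = a·(cosh(S/(2a)) − 1) = 44.599194·(cosh(1.508615) − 1) = 61.138371
T_max/T_min = cosh(S/(2a)) = 2.370840

a=44.599 sag=61.138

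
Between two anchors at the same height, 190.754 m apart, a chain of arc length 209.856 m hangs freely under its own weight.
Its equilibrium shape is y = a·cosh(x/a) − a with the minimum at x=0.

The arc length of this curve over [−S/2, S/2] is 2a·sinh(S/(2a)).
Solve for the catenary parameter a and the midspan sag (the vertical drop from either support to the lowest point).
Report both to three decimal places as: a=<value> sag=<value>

a=124.852 sag=38.237

seed: a₀ = √(S³/(24(L−S))) = √(190.754³/(24·19.102)) = 123.045416
iter 1: u=0.775137  f(a)=+5.821e-01  f'(a)=-3.295e-01  a ← 123.045416 − (+5.821e-01/-3.295e-01) = 124.811894
iter 2: u=0.764166  f(a)=+1.277e-02  f'(a)=-3.152e-01  a ← 124.811894 − (+1.277e-02/-3.152e-01) = 124.852414
iter 3: u=0.763918  f(a)=+6.456e-06  f'(a)=-3.149e-01  a ← 124.852414 − (+6.456e-06/-3.149e-01) = 124.852435
iter 4: u=0.763918  f(a)=+1.648e-12  f'(a)=-3.149e-01  a ← 124.852435 − (+1.648e-12/-3.149e-01) = 124.852435
converged: |Δa| < 1e-12 after 4 iterations
sag = a·(cosh(S/(2a)) − 1) = 124.852435·(cosh(0.763918) − 1) = 38.236546
T_max/T_min = cosh(S/(2a)) = 1.306254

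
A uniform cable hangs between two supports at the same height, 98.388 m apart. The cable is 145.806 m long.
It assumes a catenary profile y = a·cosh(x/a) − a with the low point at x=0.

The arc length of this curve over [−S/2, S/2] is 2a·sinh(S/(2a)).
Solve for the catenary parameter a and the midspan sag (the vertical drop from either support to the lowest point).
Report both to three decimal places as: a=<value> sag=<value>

seed: a₀ = √(S³/(24(L−S))) = √(98.388³/(24·47.418)) = 28.929169
iter 1: u=1.700498  f(a)=+7.347e+00  f'(a)=-4.329e+00  a ← 28.929169 − (+7.347e+00/-4.329e+00) = 30.626230
iter 2: u=1.606270  f(a)=+6.962e-01  f'(a)=-3.545e+00  a ← 30.626230 − (+6.962e-01/-3.545e+00) = 30.822626
iter 3: u=1.596035  f(a)=+7.694e-03  f'(a)=-3.467e+00  a ← 30.822626 − (+7.694e-03/-3.467e+00) = 30.824845
iter 4: u=1.595920  f(a)=+9.628e-07  f'(a)=-3.466e+00  a ← 30.824845 − (+9.628e-07/-3.466e+00) = 30.824846
iter 5: u=1.595920  f(a)=+2.842e-14  f'(a)=-3.466e+00  a ← 30.824846 − (+2.842e-14/-3.466e+00) = 30.824846
converged: |Δa| < 1e-12 after 5 iterations
sag = a·(cosh(S/(2a)) − 1) = 30.824846·(cosh(1.595920) − 1) = 48.327024
T_max/T_min = cosh(S/(2a)) = 2.567795

a=30.825 sag=48.327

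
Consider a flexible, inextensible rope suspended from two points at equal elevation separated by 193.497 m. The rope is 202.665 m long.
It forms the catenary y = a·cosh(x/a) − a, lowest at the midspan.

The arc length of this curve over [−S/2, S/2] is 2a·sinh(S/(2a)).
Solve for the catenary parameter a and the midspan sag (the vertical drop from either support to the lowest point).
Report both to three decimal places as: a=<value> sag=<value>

a=182.730 sag=26.216

seed: a₀ = √(S³/(24(L−S))) = √(193.497³/(24·9.168)) = 181.454787
iter 1: u=0.533182  f(a)=+1.312e-01  f'(a)=-1.040e-01  a ← 181.454787 − (+1.312e-01/-1.040e-01) = 182.716919
iter 2: u=0.529499  f(a)=+1.381e-03  f'(a)=-1.018e-01  a ← 182.716919 − (+1.381e-03/-1.018e-01) = 182.730494
iter 3: u=0.529460  f(a)=+1.568e-07  f'(a)=-1.018e-01  a ← 182.730494 − (+1.568e-07/-1.018e-01) = 182.730495
iter 4: u=0.529460  f(a)=-2.842e-14  f'(a)=-1.018e-01  a ← 182.730495 − (-2.842e-14/-1.018e-01) = 182.730495
converged: |Δa| < 1e-12 after 4 iterations
sag = a·(cosh(S/(2a)) − 1) = 182.730495·(cosh(0.529460) − 1) = 26.216171
T_max/T_min = cosh(S/(2a)) = 1.143469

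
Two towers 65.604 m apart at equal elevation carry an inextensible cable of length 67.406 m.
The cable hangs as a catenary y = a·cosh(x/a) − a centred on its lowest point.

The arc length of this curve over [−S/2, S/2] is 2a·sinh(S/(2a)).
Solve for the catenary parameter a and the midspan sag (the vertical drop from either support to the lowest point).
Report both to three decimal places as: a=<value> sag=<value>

a=81.131 sag=6.722

seed: a₀ = √(S³/(24(L−S))) = √(65.604³/(24·1.802)) = 80.800206
iter 1: u=0.405964  f(a)=+1.491e-02  f'(a)=-4.534e-02  a ← 80.800206 − (+1.491e-02/-4.534e-02) = 81.128976
iter 2: u=0.404319  f(a)=+9.148e-05  f'(a)=-4.479e-02  a ← 81.128976 − (+9.148e-05/-4.479e-02) = 81.131018
iter 3: u=0.404309  f(a)=+3.492e-09  f'(a)=-4.478e-02  a ← 81.131018 − (+3.492e-09/-4.478e-02) = 81.131018
iter 4: u=0.404309  f(a)=+0.000e+00  f'(a)=-4.478e-02  a ← 81.131018 − (+0.000e+00/-4.478e-02) = 81.131018
converged: |Δa| < 1e-12 after 4 iterations
sag = a·(cosh(S/(2a)) − 1) = 81.131018·(cosh(0.404309) − 1) = 6.721895
T_max/T_min = cosh(S/(2a)) = 1.082852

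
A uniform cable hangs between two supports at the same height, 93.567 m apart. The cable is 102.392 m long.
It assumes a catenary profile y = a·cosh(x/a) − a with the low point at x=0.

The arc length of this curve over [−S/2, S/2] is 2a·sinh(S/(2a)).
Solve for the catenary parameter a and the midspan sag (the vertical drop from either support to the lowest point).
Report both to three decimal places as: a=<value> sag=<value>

a=63.051 sag=18.168

seed: a₀ = √(S³/(24(L−S))) = √(93.567³/(24·8.825)) = 62.190075
iter 1: u=0.752266  f(a)=+2.531e-01  f'(a)=-3.002e-01  a ← 62.190075 − (+2.531e-01/-3.002e-01) = 63.033179
iter 2: u=0.742204  f(a)=+5.239e-03  f'(a)=-2.879e-01  a ← 63.033179 − (+5.239e-03/-2.879e-01) = 63.051376
iter 3: u=0.741990  f(a)=+2.350e-06  f'(a)=-2.876e-01  a ← 63.051376 − (+2.350e-06/-2.876e-01) = 63.051384
iter 4: u=0.741990  f(a)=+4.832e-13  f'(a)=-2.876e-01  a ← 63.051384 − (+4.832e-13/-2.876e-01) = 63.051384
converged: |Δa| < 1e-12 after 4 iterations
sag = a·(cosh(S/(2a)) − 1) = 63.051384·(cosh(0.741990) − 1) = 18.167502
T_max/T_min = cosh(S/(2a)) = 1.288138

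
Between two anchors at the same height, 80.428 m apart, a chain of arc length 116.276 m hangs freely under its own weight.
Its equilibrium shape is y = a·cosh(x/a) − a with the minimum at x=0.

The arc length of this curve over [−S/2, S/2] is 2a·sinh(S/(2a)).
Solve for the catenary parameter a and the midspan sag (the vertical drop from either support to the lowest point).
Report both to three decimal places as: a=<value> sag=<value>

seed: a₀ = √(S³/(24(L−S))) = √(80.428³/(24·35.848)) = 24.590809
iter 1: u=1.635326  f(a)=+5.110e+00  f'(a)=-3.774e+00  a ← 24.590809 − (+5.110e+00/-3.774e+00) = 25.945037
iter 2: u=1.549969  f(a)=+4.525e-01  f'(a)=-3.132e+00  a ← 25.945037 − (+4.525e-01/-3.132e+00) = 26.089502
iter 3: u=1.541386  f(a)=+4.310e-03  f'(a)=-3.073e+00  a ← 26.089502 − (+4.310e-03/-3.073e+00) = 26.090905
iter 4: u=1.541303  f(a)=+3.991e-07  f'(a)=-3.072e+00  a ← 26.090905 − (+3.991e-07/-3.072e+00) = 26.090905
iter 5: u=1.541303  f(a)=-1.421e-14  f'(a)=-3.072e+00  a ← 26.090905 − (-1.421e-14/-3.072e+00) = 26.090905
converged: |Δa| < 1e-12 after 5 iterations
sag = a·(cosh(S/(2a)) − 1) = 26.090905·(cosh(1.541303) − 1) = 37.633207
T_max/T_min = cosh(S/(2a)) = 2.442388

a=26.091 sag=37.633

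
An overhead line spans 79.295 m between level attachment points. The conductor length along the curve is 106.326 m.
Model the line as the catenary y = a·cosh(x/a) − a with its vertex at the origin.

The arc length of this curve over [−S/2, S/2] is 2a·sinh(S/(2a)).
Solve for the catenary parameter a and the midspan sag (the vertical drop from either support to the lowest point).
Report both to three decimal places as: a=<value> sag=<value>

seed: a₀ = √(S³/(24(L−S))) = √(79.295³/(24·27.031)) = 27.722477
iter 1: u=1.430157  f(a)=+2.903e+00  f'(a)=-2.379e+00  a ← 27.722477 − (+2.903e+00/-2.379e+00) = 28.942573
iter 2: u=1.369868  f(a)=+2.026e-01  f'(a)=-2.058e+00  a ← 28.942573 − (+2.026e-01/-2.058e+00) = 29.041055
iter 3: u=1.365222  f(a)=+1.151e-03  f'(a)=-2.034e+00  a ← 29.041055 − (+1.151e-03/-2.034e+00) = 29.041621
iter 4: u=1.365196  f(a)=+3.763e-08  f'(a)=-2.034e+00  a ← 29.041621 − (+3.763e-08/-2.034e+00) = 29.041621
iter 5: u=1.365196  f(a)=+1.421e-14  f'(a)=-2.034e+00  a ← 29.041621 − (+1.421e-14/-2.034e+00) = 29.041621
converged: |Δa| < 1e-12 after 5 iterations
sag = a·(cosh(S/(2a)) − 1) = 29.041621·(cosh(1.365196) − 1) = 31.536595
T_max/T_min = cosh(S/(2a)) = 2.085910

a=29.042 sag=31.537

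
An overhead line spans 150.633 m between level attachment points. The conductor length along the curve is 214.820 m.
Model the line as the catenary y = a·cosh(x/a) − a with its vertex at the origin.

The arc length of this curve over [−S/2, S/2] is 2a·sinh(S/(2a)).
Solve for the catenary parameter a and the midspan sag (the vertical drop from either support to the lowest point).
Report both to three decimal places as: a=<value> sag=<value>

a=49.860 sag=68.558

seed: a₀ = √(S³/(24(L−S))) = √(150.633³/(24·64.187)) = 47.103267
iter 1: u=1.598966  f(a)=+8.723e+00  f'(a)=-3.489e+00  a ← 47.103267 − (+8.723e+00/-3.489e+00) = 49.603474
iter 2: u=1.518371  f(a)=+7.427e-01  f'(a)=-2.918e+00  a ← 49.603474 − (+7.427e-01/-2.918e+00) = 49.857987
iter 3: u=1.510621  f(a)=+6.490e-03  f'(a)=-2.867e+00  a ← 49.857987 − (+6.490e-03/-2.867e+00) = 49.860251
iter 4: u=1.510552  f(a)=+5.052e-07  f'(a)=-2.867e+00  a ← 49.860251 − (+5.052e-07/-2.867e+00) = 49.860251
iter 5: u=1.510552  f(a)=+0.000e+00  f'(a)=-2.867e+00  a ← 49.860251 − (+0.000e+00/-2.867e+00) = 49.860251
converged: |Δa| < 1e-12 after 5 iterations
sag = a·(cosh(S/(2a)) − 1) = 49.860251·(cosh(1.510552) − 1) = 68.558298
T_max/T_min = cosh(S/(2a)) = 2.375009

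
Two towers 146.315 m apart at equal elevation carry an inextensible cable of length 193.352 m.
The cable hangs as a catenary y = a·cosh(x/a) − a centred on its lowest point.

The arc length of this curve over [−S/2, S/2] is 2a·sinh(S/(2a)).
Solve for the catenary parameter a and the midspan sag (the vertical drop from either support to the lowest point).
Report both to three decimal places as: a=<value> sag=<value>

a=55.048 sag=56.202

seed: a₀ = √(S³/(24(L−S))) = √(146.315³/(24·47.037)) = 52.675401
iter 1: u=1.388836  f(a)=+4.750e+00  f'(a)=-2.155e+00  a ← 52.675401 − (+4.750e+00/-2.155e+00) = 54.879776
iter 2: u=1.333050  f(a)=+3.145e-01  f'(a)=-1.878e+00  a ← 54.879776 − (+3.145e-01/-1.878e+00) = 55.047201
iter 3: u=1.328996  f(a)=+1.594e-03  f'(a)=-1.859e+00  a ← 55.047201 − (+1.594e-03/-1.859e+00) = 55.048059
iter 4: u=1.328975  f(a)=+4.143e-08  f'(a)=-1.859e+00  a ← 55.048059 − (+4.143e-08/-1.859e+00) = 55.048059
iter 5: u=1.328975  f(a)=-5.684e-14  f'(a)=-1.859e+00  a ← 55.048059 − (-5.684e-14/-1.859e+00) = 55.048059
converged: |Δa| < 1e-12 after 5 iterations
sag = a·(cosh(S/(2a)) − 1) = 55.048059·(cosh(1.328975) − 1) = 56.201830
T_max/T_min = cosh(S/(2a)) = 2.020959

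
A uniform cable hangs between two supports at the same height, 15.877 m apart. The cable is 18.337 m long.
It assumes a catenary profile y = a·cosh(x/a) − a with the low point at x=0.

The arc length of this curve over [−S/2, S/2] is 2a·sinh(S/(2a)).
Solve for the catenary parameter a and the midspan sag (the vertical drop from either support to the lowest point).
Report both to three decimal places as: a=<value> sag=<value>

a=8.418 sag=4.029

seed: a₀ = √(S³/(24(L−S))) = √(15.877³/(24·2.460)) = 8.233405
iter 1: u=0.964182  f(a)=+1.169e-01  f'(a)=-6.550e-01  a ← 8.233405 − (+1.169e-01/-6.550e-01) = 8.411896
iter 2: u=0.943723  f(a)=+3.910e-03  f'(a)=-6.118e-01  a ← 8.411896 − (+3.910e-03/-6.118e-01) = 8.418286
iter 3: u=0.943007  f(a)=+4.708e-06  f'(a)=-6.104e-01  a ← 8.418286 − (+4.708e-06/-6.104e-01) = 8.418294
iter 4: u=0.943006  f(a)=+6.846e-12  f'(a)=-6.104e-01  a ← 8.418294 − (+6.846e-12/-6.104e-01) = 8.418294
iter 5: u=0.943006  f(a)=+0.000e+00  f'(a)=-6.104e-01  a ← 8.418294 − (+0.000e+00/-6.104e-01) = 8.418294
converged: |Δa| < 1e-12 after 5 iterations
sag = a·(cosh(S/(2a)) − 1) = 8.418294·(cosh(0.943006) − 1) = 4.028756
T_max/T_min = cosh(S/(2a)) = 1.478572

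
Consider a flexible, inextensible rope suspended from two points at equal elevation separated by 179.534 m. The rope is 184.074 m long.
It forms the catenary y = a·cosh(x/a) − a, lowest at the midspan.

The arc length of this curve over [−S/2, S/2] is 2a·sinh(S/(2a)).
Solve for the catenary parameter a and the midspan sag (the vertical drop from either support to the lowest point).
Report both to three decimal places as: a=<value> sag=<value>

seed: a₀ = √(S³/(24(L−S))) = √(179.534³/(24·4.540)) = 230.455201
iter 1: u=0.389520  f(a)=+3.457e-02  f'(a)=-4.000e-02  a ← 230.455201 − (+3.457e-02/-4.000e-02) = 231.319335
iter 2: u=0.388065  f(a)=+1.954e-04  f'(a)=-3.955e-02  a ← 231.319335 − (+1.954e-04/-3.955e-02) = 231.324275
iter 3: u=0.388057  f(a)=+6.322e-09  f'(a)=-3.955e-02  a ← 231.324275 − (+6.322e-09/-3.955e-02) = 231.324275
iter 4: u=0.388057  f(a)=+2.842e-14  f'(a)=-3.955e-02  a ← 231.324275 − (+2.842e-14/-3.955e-02) = 231.324275
converged: |Δa| < 1e-12 after 4 iterations
sag = a·(cosh(S/(2a)) − 1) = 231.324275·(cosh(0.388057) − 1) = 17.637026
T_max/T_min = cosh(S/(2a)) = 1.076244

a=231.324 sag=17.637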